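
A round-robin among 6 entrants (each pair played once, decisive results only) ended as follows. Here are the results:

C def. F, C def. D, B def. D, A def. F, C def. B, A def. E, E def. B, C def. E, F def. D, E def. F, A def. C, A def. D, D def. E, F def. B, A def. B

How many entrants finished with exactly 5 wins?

1

Win totals: A 5, B 1, C 4, D 1, E 2, F 2.
Exactly 5: A — 1 entrant.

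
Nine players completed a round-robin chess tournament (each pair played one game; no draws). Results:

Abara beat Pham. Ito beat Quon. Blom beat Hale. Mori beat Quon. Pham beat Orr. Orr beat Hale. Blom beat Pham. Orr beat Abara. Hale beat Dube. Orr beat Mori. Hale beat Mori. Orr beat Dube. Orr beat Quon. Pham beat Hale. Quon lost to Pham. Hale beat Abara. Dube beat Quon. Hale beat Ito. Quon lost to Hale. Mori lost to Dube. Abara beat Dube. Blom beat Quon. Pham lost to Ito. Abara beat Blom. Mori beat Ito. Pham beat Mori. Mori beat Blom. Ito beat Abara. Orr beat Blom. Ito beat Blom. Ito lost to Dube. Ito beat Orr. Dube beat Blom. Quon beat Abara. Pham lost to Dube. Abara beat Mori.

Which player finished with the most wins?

Orr

Win totals: Abara 4, Orr 6, Quon 1, Ito 5, Mori 3, Dube 5, Hale 5, Pham 4, Blom 3.
Orr leads with 6 wins (next highest: 5).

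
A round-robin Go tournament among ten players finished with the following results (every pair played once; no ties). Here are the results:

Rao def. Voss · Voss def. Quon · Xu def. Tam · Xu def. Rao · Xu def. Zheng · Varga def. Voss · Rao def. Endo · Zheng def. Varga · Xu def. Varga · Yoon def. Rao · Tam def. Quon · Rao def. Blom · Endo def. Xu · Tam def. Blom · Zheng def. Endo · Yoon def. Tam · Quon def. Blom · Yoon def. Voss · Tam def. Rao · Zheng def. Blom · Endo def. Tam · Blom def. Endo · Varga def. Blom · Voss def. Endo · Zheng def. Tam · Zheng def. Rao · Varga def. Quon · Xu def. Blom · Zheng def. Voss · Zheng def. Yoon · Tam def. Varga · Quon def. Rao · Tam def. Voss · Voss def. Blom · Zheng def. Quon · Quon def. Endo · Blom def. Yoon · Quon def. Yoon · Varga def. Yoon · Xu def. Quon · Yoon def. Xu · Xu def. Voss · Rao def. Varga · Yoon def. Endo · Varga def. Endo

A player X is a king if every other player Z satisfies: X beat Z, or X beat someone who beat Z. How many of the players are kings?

3

Quon cannot reach Zheng in two steps.
Yoon reaches everyone (king).
Zheng reaches everyone (king).
Blom cannot reach Quon, Zheng, Varga in two steps.
Varga cannot reach Zheng in two steps.
Endo cannot reach Yoon in two steps.
Xu reaches everyone (king).
Tam cannot reach Zheng, Xu in two steps.
Voss cannot reach Zheng, Varga in two steps.
Rao cannot reach Zheng in two steps.
Kings: Yoon, Zheng, Xu — 3.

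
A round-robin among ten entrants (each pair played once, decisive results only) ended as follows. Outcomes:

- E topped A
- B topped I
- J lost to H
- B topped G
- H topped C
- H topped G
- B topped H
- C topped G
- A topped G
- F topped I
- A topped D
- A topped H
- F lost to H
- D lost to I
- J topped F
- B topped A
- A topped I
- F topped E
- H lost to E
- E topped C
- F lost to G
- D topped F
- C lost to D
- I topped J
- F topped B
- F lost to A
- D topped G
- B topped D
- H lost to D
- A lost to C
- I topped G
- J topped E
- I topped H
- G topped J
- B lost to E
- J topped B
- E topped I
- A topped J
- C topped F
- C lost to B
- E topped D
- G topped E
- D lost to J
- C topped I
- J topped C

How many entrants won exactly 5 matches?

Win totals: A 6, B 6, C 4, D 4, E 6, F 3, G 3, H 4, I 4, J 5.
Exactly 5: J — 1 entrant.

1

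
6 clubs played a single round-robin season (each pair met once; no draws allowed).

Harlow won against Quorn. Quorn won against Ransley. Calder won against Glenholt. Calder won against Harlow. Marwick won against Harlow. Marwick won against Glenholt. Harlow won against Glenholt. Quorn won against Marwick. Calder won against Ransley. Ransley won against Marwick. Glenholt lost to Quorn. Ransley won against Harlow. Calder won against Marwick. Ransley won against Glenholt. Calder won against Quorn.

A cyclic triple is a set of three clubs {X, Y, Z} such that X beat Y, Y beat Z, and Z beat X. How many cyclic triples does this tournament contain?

Of the C(6,3) = 20 triples, the cyclic ones are: {Harlow, Ransley, Quorn}; {Harlow, Quorn, Marwick}.
That is 2.

2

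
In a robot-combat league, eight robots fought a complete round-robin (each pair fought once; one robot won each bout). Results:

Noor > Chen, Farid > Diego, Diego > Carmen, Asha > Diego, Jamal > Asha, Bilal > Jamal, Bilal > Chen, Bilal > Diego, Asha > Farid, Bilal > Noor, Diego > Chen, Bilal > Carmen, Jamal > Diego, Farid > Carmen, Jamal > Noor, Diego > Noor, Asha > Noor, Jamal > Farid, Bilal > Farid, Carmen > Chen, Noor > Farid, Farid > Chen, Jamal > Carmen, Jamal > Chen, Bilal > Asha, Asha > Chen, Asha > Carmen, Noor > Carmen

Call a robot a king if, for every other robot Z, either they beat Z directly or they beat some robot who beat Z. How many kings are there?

Diego cannot reach Bilal, Jamal, Asha in two steps.
Noor cannot reach Bilal, Jamal, Asha in two steps.
Carmen cannot reach Diego, Noor, Bilal, Jamal, Farid, Asha in two steps.
Bilal reaches everyone (king).
Chen cannot reach Diego, Noor, Carmen, Bilal, Jamal, Farid, Asha in two steps.
Jamal cannot reach Bilal in two steps.
Farid cannot reach Bilal, Jamal, Asha in two steps.
Asha cannot reach Bilal, Jamal in two steps.
Kings: Bilal — 1.

1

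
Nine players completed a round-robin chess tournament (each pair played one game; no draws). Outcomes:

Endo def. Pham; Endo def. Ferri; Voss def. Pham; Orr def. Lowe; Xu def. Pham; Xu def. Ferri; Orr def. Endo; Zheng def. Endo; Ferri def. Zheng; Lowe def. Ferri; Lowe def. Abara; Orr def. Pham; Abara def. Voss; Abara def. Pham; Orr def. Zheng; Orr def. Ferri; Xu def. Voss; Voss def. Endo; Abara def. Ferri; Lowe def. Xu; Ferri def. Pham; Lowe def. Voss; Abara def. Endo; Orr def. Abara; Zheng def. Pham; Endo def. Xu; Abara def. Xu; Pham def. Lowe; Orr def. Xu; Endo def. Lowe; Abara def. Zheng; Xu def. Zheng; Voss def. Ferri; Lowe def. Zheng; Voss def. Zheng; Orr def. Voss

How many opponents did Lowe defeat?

Lowe's results: beat Xu, Abara, Voss, Zheng, Ferri; lost to Endo, Pham, Orr.
That is 5 wins.

5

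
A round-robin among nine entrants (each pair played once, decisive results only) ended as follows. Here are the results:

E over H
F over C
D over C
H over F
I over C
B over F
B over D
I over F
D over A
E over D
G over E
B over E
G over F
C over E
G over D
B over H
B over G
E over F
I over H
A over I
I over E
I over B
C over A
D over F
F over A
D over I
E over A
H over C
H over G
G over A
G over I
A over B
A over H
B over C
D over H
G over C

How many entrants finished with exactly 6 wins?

Win totals: A 3, B 6, C 2, D 5, E 4, F 2, G 6, H 3, I 5.
Exactly 6: B, G — 2 entrants.

2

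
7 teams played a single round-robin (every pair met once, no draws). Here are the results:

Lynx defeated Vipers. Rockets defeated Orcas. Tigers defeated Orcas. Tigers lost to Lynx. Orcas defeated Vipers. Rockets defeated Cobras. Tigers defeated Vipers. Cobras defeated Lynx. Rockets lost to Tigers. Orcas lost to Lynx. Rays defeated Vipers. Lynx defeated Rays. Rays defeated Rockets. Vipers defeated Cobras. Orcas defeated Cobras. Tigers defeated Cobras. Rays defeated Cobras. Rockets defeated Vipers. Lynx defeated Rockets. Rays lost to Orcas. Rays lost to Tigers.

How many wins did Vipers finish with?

1

Vipers' results: beat Cobras; lost to Orcas, Lynx, Rays, Rockets, Tigers.
That is 1 win.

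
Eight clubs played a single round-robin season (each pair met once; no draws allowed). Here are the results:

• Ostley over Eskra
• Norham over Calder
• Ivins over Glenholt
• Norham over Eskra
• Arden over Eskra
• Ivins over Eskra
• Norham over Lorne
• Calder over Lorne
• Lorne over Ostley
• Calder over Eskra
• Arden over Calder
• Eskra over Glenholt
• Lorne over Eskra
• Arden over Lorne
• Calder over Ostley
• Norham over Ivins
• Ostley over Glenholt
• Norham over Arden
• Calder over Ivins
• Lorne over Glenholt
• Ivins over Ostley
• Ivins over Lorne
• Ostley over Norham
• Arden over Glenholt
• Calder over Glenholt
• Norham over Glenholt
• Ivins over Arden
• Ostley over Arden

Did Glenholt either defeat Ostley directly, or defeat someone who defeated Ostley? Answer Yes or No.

No

Glenholt did not beat Ostley directly.
Glenholt beat no one, so there is no intermediate club.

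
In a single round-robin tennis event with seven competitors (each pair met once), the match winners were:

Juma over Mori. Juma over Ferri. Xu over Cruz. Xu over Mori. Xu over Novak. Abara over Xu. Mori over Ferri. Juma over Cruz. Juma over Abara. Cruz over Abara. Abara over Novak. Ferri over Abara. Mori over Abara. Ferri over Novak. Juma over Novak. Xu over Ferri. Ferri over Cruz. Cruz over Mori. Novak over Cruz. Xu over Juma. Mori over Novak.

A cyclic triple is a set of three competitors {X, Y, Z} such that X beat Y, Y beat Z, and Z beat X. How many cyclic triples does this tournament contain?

Win totals: Cruz 2, Novak 1, Xu 5, Mori 3, Ferri 3, Juma 5, Abara 2.
A competitor with w wins dominates both others in C(w,2) triples; summing gives 1 + 0 + 10 + 3 + 3 + 10 + 1 = 28 transitive triples.
Total triples C(7,3) = 35, so cyclic triples = 35 − 28 = 7.

7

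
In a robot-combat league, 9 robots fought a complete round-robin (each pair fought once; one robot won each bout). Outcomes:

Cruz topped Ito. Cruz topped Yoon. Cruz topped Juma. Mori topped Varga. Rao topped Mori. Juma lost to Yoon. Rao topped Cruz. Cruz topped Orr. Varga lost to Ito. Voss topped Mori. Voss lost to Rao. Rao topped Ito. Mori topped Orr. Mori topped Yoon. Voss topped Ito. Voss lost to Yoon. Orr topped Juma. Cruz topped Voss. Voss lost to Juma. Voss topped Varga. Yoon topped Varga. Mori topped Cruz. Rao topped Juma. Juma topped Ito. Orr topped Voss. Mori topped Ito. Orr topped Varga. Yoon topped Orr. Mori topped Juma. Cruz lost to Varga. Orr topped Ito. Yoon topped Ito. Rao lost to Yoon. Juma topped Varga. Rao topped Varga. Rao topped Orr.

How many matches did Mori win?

Mori's results: beat Juma, Yoon, Orr, Varga, Ito, Cruz; lost to Voss, Rao.
That is 6 wins.

6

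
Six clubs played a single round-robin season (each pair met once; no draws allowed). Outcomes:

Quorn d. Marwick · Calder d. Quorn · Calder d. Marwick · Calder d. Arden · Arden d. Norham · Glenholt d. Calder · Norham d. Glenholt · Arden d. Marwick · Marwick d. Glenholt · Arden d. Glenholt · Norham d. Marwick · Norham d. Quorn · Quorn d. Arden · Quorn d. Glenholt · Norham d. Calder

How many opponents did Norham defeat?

4

Norham's results: beat Glenholt, Calder, Marwick, Quorn; lost to Arden.
That is 4 wins.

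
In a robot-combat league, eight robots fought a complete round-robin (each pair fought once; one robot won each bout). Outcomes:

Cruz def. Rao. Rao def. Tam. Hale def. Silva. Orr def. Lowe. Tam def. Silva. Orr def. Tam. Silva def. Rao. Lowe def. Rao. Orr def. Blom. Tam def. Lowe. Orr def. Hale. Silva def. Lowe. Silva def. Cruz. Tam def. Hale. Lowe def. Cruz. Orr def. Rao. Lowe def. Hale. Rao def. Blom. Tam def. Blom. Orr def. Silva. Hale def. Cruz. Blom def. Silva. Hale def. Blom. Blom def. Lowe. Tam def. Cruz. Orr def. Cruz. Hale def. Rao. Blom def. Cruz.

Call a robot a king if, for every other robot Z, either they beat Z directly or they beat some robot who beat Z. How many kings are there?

1

Rao cannot reach Orr in two steps.
Tam cannot reach Orr in two steps.
Lowe cannot reach Orr in two steps.
Hale cannot reach Orr in two steps.
Cruz cannot reach Lowe, Hale, Silva, Orr in two steps.
Silva cannot reach Orr in two steps.
Orr reaches everyone (king).
Blom cannot reach Tam, Orr in two steps.
Kings: Orr — 1.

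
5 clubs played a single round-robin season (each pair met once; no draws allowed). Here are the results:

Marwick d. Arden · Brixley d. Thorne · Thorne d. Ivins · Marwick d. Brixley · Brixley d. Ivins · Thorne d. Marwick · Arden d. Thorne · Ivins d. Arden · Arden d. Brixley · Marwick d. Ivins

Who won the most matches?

Win totals: Thorne 2, Ivins 1, Marwick 3, Arden 2, Brixley 2.
Marwick leads with 3 wins (next highest: 2).

Marwick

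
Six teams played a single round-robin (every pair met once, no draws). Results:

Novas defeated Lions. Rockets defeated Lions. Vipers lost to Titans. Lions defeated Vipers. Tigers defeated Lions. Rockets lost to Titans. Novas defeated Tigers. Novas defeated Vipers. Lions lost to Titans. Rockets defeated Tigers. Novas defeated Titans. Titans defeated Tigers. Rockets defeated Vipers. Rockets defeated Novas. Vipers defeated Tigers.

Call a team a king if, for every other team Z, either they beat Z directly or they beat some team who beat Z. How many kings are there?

Novas reaches everyone (king).
Titans reaches everyone (king).
Tigers cannot reach Novas, Titans, Rockets in two steps.
Lions cannot reach Novas, Titans, Rockets in two steps.
Rockets reaches everyone (king).
Vipers cannot reach Novas, Titans, Rockets in two steps.
Kings: Novas, Titans, Rockets — 3.

3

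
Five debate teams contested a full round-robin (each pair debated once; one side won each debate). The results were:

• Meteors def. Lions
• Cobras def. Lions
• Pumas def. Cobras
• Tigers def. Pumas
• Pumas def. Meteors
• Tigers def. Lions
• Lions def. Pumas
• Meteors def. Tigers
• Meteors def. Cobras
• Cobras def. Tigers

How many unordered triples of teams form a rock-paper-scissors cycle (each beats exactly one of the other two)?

4

Of the C(5,3) = 10 triples, the cyclic ones are: {Lions, Meteors, Pumas}; {Lions, Cobras, Pumas}; {Meteors, Tigers, Pumas}; {Tigers, Cobras, Pumas}.
That is 4.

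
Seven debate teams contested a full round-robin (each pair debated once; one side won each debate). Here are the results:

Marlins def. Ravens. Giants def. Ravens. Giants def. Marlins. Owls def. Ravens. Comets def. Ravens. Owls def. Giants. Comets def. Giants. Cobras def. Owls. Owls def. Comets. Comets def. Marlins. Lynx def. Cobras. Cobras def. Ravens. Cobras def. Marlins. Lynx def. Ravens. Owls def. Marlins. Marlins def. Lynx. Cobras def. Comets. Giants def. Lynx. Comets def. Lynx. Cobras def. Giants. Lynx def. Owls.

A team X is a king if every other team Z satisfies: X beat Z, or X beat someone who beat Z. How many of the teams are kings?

Giants cannot reach Comets in two steps.
Marlins cannot reach Giants, Comets in two steps.
Lynx reaches everyone (king).
Owls cannot reach Cobras in two steps.
Comets reaches everyone (king).
Cobras reaches everyone (king).
Ravens cannot reach Giants, Marlins, Lynx, Owls, Comets, Cobras in two steps.
Kings: Lynx, Comets, Cobras — 3.

3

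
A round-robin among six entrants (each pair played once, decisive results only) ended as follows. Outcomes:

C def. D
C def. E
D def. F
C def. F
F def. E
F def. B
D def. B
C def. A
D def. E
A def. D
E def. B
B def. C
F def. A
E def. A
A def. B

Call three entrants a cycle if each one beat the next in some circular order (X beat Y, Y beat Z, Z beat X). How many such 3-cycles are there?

Win totals: A 2, B 1, C 4, D 3, E 2, F 3.
An entrant with w wins dominates both others in C(w,2) triples; summing gives 1 + 0 + 6 + 3 + 1 + 3 = 14 transitive triples.
Total triples C(6,3) = 20, so cyclic triples = 20 − 14 = 6.

6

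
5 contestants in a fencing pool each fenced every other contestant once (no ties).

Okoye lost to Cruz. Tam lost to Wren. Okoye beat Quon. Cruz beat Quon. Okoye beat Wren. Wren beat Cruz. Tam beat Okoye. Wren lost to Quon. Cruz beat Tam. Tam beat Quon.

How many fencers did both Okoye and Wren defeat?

Okoye beat: Quon, Wren.
Wren beat: Tam, Cruz.
No one was beaten by both.

0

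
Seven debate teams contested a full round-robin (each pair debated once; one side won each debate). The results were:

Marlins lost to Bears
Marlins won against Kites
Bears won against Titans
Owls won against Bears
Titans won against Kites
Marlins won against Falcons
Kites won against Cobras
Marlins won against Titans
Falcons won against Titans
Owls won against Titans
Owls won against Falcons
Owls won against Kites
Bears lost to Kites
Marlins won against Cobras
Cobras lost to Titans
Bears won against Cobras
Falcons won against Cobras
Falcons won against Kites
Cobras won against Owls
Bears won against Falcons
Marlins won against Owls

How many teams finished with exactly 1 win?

1

Win totals: Titans 2, Marlins 5, Falcons 3, Cobras 1, Kites 2, Owls 4, Bears 4.
Exactly 1: Cobras — 1 team.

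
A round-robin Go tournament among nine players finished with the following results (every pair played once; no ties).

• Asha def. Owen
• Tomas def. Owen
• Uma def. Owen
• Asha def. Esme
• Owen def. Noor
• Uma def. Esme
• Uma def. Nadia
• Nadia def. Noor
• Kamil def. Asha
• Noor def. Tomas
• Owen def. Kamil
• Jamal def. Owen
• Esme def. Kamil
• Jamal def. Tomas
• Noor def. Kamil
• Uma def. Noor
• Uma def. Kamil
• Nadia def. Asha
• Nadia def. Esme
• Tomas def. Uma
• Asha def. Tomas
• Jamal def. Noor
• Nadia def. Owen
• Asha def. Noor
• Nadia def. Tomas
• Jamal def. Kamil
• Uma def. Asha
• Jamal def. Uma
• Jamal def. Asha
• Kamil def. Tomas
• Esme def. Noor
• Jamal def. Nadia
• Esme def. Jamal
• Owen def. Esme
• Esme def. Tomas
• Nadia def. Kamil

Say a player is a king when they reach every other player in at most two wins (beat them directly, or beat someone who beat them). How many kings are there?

4

Owen cannot reach Uma, Nadia in two steps.
Asha cannot reach Nadia in two steps.
Uma reaches everyone (king).
Kamil cannot reach Nadia, Jamal in two steps.
Noor cannot reach Nadia, Esme, Jamal in two steps.
Nadia reaches everyone (king).
Tomas cannot reach Jamal in two steps.
Esme reaches everyone (king).
Jamal reaches everyone (king).
Kings: Uma, Nadia, Esme, Jamal — 4.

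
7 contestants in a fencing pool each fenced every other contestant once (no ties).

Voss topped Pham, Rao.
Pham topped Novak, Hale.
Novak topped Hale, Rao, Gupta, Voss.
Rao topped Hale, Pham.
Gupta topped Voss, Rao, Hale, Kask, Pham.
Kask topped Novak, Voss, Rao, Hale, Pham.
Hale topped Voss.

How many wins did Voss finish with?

Voss' results: beat Rao, Pham; lost to Gupta, Hale, Kask, Novak.
That is 2 wins.

2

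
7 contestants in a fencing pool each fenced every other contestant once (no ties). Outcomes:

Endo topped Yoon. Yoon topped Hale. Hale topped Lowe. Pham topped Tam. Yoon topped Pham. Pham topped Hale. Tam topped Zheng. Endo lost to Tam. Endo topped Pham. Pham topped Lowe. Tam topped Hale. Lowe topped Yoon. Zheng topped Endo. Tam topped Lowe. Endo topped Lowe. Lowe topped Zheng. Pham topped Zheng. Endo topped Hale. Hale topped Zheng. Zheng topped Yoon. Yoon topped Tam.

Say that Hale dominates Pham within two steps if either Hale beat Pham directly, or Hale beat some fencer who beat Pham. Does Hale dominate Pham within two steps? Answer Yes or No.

Hale did not beat Pham directly.
Hale beat Zheng, Lowe, but each of them lost to Pham. No two-step path.

No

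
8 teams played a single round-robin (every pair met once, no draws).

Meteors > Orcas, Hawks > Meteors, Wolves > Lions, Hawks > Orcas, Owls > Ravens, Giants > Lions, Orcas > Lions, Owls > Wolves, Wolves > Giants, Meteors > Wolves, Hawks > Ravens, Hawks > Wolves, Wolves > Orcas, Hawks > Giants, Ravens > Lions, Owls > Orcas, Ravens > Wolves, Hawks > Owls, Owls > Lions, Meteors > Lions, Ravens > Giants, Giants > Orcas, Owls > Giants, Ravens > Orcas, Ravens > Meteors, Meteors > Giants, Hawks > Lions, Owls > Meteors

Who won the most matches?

Hawks

Win totals: Hawks 7, Orcas 1, Wolves 3, Giants 2, Lions 0, Owls 6, Meteors 4, Ravens 5.
Hawks leads with 7 wins (next highest: 6).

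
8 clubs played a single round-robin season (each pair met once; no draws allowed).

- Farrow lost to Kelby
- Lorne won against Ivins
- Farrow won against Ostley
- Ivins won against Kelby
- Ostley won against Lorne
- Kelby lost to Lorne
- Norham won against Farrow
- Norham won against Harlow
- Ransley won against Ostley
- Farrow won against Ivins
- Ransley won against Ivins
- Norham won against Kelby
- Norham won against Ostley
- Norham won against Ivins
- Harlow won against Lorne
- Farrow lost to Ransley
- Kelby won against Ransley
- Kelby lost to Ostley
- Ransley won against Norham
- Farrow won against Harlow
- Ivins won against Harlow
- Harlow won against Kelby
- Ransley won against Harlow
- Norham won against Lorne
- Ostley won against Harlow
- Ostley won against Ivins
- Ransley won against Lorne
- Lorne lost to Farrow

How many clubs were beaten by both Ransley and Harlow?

1

Ransley beat: Harlow, Ivins, Farrow, Ostley, Norham, Lorne.
Harlow beat: Lorne, Kelby.
Both beat: Lorne — 1.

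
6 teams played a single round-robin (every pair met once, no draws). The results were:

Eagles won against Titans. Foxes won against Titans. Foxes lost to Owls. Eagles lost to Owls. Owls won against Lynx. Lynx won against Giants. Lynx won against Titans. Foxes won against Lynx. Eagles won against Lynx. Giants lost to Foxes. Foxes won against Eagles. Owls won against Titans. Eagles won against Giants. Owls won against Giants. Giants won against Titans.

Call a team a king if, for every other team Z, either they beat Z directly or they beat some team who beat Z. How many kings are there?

1

Giants cannot reach Eagles, Lynx, Owls, Foxes in two steps.
Eagles cannot reach Owls, Foxes in two steps.
Lynx cannot reach Eagles, Owls, Foxes in two steps.
Titans cannot reach Giants, Eagles, Lynx, Owls, Foxes in two steps.
Owls reaches everyone (king).
Foxes cannot reach Owls in two steps.
Kings: Owls — 1.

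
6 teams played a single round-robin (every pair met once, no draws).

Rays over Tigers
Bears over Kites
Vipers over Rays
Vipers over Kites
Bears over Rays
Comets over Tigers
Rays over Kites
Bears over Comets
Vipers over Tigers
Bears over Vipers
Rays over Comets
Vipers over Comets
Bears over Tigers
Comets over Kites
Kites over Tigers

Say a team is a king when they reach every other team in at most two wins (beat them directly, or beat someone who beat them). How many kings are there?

1

Vipers cannot reach Bears in two steps.
Kites cannot reach Vipers, Rays, Comets, Bears in two steps.
Rays cannot reach Vipers, Bears in two steps.
Tigers cannot reach Vipers, Kites, Rays, Comets, Bears in two steps.
Comets cannot reach Vipers, Rays, Bears in two steps.
Bears reaches everyone (king).
Kings: Bears — 1.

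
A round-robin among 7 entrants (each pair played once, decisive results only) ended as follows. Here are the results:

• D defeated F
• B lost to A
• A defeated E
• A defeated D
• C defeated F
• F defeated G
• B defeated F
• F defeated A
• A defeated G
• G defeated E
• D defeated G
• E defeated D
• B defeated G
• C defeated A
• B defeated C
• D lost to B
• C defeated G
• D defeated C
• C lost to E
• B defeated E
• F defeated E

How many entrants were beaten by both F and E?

0

F beat: A, E, G.
E beat: C, D.
No one was beaten by both.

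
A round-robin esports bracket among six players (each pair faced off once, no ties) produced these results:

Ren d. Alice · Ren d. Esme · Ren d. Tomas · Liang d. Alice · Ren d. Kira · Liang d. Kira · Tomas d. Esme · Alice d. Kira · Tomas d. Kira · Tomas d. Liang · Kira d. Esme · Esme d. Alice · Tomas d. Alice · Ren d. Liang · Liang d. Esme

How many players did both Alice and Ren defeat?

1

Alice beat: Kira.
Ren beat: Liang, Alice, Kira, Tomas, Esme.
Both beat: Kira — 1.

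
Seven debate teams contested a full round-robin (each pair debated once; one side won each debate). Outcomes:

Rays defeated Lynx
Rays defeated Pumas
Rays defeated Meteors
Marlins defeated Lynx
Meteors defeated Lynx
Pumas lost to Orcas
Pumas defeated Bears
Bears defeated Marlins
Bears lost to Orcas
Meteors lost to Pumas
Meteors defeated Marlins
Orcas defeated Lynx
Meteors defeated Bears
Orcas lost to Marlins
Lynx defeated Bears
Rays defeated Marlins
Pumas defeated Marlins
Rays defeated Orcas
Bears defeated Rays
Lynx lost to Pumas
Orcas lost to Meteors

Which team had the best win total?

Win totals: Pumas 4, Orcas 3, Bears 2, Marlins 2, Lynx 1, Meteors 4, Rays 5.
Rays leads with 5 wins (next highest: 4).

Rays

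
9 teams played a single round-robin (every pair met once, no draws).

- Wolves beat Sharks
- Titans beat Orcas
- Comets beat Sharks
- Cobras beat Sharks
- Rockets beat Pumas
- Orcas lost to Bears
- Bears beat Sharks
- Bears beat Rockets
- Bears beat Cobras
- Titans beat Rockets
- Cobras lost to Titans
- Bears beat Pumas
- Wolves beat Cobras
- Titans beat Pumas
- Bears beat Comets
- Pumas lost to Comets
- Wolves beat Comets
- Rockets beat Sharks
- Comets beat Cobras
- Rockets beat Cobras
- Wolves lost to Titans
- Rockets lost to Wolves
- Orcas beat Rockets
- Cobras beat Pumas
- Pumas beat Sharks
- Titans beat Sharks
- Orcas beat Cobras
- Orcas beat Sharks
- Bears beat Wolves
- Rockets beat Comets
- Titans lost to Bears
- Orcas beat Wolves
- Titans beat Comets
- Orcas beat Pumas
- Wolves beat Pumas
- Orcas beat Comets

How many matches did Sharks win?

Sharks' results: beat no one; lost to Pumas, Orcas, Wolves, Cobras, Comets, Titans, Rockets, Bears.
That is 0 wins.

0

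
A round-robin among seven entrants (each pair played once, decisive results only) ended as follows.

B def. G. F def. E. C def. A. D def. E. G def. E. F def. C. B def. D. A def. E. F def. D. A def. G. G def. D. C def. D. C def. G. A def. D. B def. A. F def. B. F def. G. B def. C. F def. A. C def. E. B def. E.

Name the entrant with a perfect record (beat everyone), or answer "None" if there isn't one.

F has 6 wins out of 6 opponents — a perfect record.

F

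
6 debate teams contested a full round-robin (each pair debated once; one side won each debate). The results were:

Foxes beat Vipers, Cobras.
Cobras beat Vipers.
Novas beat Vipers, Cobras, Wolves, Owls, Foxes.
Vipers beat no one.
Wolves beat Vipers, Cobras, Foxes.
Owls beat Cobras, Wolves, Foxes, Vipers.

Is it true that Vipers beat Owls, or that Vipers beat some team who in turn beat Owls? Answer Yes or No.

No

Vipers did not beat Owls directly.
Vipers beat no one, so there is no intermediate team.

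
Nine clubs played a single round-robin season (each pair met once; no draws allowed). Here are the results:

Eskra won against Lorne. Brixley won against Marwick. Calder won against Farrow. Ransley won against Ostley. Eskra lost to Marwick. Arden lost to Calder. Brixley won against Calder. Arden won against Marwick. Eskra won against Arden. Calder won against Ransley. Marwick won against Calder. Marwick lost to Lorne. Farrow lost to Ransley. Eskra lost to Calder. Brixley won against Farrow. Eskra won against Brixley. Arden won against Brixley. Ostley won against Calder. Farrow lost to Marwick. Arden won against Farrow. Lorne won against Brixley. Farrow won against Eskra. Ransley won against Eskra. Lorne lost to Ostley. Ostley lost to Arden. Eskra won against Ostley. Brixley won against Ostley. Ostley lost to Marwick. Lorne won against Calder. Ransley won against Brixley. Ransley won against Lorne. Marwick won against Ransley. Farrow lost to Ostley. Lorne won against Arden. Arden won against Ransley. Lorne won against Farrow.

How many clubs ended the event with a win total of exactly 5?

4

Win totals: Lorne 5, Eskra 4, Brixley 4, Ransley 5, Calder 4, Arden 5, Farrow 1, Ostley 3, Marwick 5.
Exactly 5: Lorne, Ransley, Arden, Marwick — 4 clubs.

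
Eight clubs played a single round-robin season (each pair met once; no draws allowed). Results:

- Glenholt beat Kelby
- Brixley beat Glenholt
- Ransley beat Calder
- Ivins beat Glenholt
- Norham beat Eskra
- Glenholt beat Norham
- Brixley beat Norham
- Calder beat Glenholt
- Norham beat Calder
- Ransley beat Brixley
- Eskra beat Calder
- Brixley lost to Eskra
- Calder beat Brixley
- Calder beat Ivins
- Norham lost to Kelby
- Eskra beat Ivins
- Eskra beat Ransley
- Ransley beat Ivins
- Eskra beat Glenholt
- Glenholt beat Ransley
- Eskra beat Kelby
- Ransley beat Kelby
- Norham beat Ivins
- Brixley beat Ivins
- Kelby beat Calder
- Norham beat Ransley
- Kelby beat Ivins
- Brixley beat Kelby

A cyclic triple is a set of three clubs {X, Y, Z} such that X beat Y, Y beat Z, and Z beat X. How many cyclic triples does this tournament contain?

Win totals: Calder 3, Brixley 4, Glenholt 3, Eskra 6, Ransley 4, Norham 4, Kelby 3, Ivins 1.
A club with w wins dominates both others in C(w,2) triples; summing gives 3 + 6 + 3 + 15 + 6 + 6 + 3 + 0 = 42 transitive triples.
Total triples C(8,3) = 56, so cyclic triples = 56 − 42 = 14.

14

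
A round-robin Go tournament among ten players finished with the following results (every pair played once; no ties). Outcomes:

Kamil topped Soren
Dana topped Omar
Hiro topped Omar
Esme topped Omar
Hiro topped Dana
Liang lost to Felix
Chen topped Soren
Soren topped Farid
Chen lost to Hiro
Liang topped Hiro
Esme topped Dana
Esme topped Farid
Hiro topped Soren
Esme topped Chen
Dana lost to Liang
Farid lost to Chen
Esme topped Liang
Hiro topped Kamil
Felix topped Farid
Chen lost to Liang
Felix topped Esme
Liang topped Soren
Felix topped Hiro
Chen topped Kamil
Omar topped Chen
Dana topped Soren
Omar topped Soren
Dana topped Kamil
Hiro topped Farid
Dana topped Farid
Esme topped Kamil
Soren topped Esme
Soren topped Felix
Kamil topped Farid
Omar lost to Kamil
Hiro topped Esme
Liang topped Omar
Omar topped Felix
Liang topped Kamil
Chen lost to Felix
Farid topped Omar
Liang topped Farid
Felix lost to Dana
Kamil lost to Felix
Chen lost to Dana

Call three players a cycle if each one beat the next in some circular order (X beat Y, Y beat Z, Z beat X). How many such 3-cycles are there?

Win totals: Soren 3, Omar 3, Chen 3, Esme 6, Farid 1, Felix 6, Kamil 3, Liang 7, Dana 6, Hiro 7.
A player with w wins dominates both others in C(w,2) triples; summing gives 3 + 3 + 3 + 15 + 0 + 15 + 3 + 21 + 15 + 21 = 99 transitive triples.
Total triples C(10,3) = 120, so cyclic triples = 120 − 99 = 21.

21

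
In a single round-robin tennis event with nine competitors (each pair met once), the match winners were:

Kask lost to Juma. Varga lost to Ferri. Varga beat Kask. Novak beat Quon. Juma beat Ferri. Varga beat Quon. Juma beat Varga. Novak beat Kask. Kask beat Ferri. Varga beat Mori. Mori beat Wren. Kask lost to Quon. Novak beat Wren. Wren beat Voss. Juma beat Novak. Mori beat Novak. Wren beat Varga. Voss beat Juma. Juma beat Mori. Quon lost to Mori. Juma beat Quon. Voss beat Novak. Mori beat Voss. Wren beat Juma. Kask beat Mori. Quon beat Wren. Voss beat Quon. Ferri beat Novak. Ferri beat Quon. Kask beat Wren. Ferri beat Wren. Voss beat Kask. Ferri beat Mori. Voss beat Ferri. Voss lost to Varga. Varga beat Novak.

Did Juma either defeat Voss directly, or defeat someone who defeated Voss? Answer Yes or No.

Juma did not beat Voss directly.
Juma beat Mori, Quon, Ferri, Novak, Kask, Varga. Of those, Mori beat Voss.

Yes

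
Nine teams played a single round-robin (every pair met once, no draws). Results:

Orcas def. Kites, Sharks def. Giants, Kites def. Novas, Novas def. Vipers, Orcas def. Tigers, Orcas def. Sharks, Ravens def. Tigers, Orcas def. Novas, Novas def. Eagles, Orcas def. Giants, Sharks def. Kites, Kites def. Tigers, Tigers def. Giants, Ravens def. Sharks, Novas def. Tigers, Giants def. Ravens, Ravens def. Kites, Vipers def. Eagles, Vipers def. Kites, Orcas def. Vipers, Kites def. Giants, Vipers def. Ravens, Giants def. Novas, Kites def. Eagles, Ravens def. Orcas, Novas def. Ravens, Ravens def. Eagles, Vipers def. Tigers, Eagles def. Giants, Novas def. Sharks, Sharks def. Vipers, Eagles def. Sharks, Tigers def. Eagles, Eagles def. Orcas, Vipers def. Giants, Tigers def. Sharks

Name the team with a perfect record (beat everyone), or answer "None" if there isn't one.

Highest win total is Orcas with 6 (out of 8 possible).
Orcas lost to Ravens, Eagles, so no team went undefeated.

None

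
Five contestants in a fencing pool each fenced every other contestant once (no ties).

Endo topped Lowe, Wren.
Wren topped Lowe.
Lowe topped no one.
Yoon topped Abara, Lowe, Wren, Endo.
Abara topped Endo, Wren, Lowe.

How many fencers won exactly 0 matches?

Win totals: Endo 2, Lowe 0, Abara 3, Yoon 4, Wren 1.
Exactly 0: Lowe — 1 fencer.

1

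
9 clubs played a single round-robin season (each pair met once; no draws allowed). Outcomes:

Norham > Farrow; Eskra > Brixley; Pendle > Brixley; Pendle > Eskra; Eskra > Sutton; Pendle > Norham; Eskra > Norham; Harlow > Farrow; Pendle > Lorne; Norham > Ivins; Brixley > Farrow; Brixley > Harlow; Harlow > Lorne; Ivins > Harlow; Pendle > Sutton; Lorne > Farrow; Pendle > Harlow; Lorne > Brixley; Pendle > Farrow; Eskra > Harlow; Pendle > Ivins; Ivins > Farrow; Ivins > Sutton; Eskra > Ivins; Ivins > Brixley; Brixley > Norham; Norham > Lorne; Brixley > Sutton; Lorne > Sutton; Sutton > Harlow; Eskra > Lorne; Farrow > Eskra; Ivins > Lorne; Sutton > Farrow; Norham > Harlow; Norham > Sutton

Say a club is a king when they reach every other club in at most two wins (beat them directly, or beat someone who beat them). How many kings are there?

Ivins cannot reach Pendle in two steps.
Norham cannot reach Pendle in two steps.
Eskra cannot reach Pendle in two steps.
Lorne cannot reach Ivins, Pendle in two steps.
Farrow cannot reach Pendle in two steps.
Pendle reaches everyone (king).
Harlow cannot reach Ivins, Norham, Pendle in two steps.
Sutton cannot reach Ivins, Norham, Pendle, Brixley in two steps.
Brixley cannot reach Pendle in two steps.
Kings: Pendle — 1.

1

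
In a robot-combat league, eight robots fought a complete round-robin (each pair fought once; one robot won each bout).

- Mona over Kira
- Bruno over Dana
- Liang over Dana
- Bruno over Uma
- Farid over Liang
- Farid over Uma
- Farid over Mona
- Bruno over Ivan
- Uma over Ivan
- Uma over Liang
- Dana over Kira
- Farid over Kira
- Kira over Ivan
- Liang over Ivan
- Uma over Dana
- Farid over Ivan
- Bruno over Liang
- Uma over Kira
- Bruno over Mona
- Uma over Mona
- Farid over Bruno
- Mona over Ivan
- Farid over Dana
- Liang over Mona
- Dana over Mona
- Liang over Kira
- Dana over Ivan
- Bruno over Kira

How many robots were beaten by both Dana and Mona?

Dana beat: Mona, Kira, Ivan.
Mona beat: Kira, Ivan.
Both beat: Kira, Ivan — 2.

2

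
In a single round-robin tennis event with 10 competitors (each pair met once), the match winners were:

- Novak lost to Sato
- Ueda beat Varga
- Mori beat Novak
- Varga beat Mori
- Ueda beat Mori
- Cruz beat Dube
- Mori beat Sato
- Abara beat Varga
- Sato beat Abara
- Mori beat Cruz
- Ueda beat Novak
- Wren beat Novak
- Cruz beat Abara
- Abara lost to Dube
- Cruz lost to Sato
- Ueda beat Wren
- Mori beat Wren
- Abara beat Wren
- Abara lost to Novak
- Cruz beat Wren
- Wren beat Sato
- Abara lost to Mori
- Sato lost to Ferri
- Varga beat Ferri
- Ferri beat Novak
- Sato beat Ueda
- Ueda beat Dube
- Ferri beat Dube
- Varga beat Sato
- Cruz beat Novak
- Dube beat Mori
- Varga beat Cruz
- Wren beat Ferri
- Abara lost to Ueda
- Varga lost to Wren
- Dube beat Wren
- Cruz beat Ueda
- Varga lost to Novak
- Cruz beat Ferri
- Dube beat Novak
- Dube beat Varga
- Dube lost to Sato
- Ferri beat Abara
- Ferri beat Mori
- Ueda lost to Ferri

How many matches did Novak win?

2

Novak's results: beat Abara, Varga; lost to Wren, Ferri, Ueda, Mori, Cruz, Sato, Dube.
That is 2 wins.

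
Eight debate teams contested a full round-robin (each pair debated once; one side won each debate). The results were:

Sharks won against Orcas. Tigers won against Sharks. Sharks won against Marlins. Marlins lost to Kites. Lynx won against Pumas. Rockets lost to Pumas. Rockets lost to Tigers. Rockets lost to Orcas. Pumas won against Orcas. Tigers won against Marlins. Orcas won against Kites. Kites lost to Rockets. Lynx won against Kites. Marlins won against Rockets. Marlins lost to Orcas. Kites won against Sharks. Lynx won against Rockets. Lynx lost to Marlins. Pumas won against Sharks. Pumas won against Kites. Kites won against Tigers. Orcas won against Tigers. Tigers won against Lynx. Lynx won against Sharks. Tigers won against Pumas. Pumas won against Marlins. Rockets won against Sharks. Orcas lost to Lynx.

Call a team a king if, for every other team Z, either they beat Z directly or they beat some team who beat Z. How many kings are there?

Pumas reaches everyone (king).
Kites reaches everyone (king).
Rockets cannot reach Pumas, Lynx in two steps.
Tigers reaches everyone (king).
Orcas reaches everyone (king).
Lynx reaches everyone (king).
Sharks cannot reach Pumas in two steps.
Marlins cannot reach Tigers in two steps.
Kings: Pumas, Kites, Tigers, Orcas, Lynx — 5.

5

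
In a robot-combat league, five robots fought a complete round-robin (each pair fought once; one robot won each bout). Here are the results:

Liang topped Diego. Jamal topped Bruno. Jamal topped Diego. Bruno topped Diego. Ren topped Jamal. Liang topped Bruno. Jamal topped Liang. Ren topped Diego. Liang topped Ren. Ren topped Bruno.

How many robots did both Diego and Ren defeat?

0

Diego beat: no one.
Ren beat: Diego, Jamal, Bruno.
No one was beaten by both.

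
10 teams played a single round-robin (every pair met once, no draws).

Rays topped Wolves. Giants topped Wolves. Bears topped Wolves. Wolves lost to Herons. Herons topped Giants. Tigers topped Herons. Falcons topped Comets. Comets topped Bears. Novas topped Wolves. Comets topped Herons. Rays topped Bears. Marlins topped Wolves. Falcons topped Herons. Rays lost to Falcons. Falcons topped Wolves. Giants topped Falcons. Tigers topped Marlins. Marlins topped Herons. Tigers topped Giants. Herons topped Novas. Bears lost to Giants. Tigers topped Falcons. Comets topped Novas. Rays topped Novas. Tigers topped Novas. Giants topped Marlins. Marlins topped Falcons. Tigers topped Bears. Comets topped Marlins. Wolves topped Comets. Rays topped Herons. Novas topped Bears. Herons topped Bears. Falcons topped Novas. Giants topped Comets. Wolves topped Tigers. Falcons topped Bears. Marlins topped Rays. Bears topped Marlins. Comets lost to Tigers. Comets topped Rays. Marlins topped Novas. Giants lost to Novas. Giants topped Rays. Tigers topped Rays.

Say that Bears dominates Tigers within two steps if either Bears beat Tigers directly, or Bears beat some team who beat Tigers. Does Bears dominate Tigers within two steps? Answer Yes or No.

Yes

Bears did not beat Tigers directly.
Bears beat Marlins, Wolves. Of those, Wolves beat Tigers.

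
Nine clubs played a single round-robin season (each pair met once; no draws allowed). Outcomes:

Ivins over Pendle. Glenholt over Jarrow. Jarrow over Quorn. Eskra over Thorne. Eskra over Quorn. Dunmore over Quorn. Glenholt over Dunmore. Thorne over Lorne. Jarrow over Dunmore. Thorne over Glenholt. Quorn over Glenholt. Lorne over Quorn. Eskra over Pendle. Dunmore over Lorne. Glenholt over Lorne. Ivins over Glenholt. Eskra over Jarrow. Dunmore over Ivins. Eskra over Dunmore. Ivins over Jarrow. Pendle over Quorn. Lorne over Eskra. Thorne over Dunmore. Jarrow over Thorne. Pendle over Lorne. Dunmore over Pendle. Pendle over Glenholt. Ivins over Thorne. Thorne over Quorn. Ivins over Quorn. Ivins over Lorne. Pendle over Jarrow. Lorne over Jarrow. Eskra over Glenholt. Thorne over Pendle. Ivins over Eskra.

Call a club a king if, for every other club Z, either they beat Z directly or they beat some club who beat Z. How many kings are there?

Glenholt reaches everyone (king).
Thorne reaches everyone (king).
Jarrow cannot reach Eskra in two steps.
Eskra reaches everyone (king).
Quorn cannot reach Thorne, Eskra, Ivins, Pendle in two steps.
Ivins reaches everyone (king).
Pendle cannot reach Ivins in two steps.
Lorne cannot reach Ivins in two steps.
Dunmore reaches everyone (king).
Kings: Glenholt, Thorne, Eskra, Ivins, Dunmore — 5.

5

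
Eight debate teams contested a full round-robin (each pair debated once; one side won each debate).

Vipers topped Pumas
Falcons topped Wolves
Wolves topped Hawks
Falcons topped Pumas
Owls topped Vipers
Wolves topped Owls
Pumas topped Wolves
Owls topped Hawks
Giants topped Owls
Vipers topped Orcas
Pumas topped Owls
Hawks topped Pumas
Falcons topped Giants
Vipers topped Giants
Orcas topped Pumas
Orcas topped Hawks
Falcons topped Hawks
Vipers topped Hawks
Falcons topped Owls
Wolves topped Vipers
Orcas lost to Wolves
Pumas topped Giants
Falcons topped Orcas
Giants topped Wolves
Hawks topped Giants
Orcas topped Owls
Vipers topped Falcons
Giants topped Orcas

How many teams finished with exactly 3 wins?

3

Win totals: Vipers 5, Wolves 4, Pumas 3, Orcas 3, Falcons 6, Owls 2, Giants 3, Hawks 2.
Exactly 3: Pumas, Orcas, Giants — 3 teams.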